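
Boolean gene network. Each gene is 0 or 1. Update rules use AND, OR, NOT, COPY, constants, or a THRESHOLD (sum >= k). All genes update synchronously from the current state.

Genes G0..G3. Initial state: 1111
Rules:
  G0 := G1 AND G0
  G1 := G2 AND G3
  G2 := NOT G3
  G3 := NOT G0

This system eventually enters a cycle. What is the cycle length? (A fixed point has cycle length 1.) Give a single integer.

Answer: 1

Derivation:
Step 0: 1111
Step 1: G0=G1&G0=1&1=1 G1=G2&G3=1&1=1 G2=NOT G3=NOT 1=0 G3=NOT G0=NOT 1=0 -> 1100
Step 2: G0=G1&G0=1&1=1 G1=G2&G3=0&0=0 G2=NOT G3=NOT 0=1 G3=NOT G0=NOT 1=0 -> 1010
Step 3: G0=G1&G0=0&1=0 G1=G2&G3=1&0=0 G2=NOT G3=NOT 0=1 G3=NOT G0=NOT 1=0 -> 0010
Step 4: G0=G1&G0=0&0=0 G1=G2&G3=1&0=0 G2=NOT G3=NOT 0=1 G3=NOT G0=NOT 0=1 -> 0011
Step 5: G0=G1&G0=0&0=0 G1=G2&G3=1&1=1 G2=NOT G3=NOT 1=0 G3=NOT G0=NOT 0=1 -> 0101
Step 6: G0=G1&G0=1&0=0 G1=G2&G3=0&1=0 G2=NOT G3=NOT 1=0 G3=NOT G0=NOT 0=1 -> 0001
Step 7: G0=G1&G0=0&0=0 G1=G2&G3=0&1=0 G2=NOT G3=NOT 1=0 G3=NOT G0=NOT 0=1 -> 0001
State from step 7 equals state from step 6 -> cycle length 1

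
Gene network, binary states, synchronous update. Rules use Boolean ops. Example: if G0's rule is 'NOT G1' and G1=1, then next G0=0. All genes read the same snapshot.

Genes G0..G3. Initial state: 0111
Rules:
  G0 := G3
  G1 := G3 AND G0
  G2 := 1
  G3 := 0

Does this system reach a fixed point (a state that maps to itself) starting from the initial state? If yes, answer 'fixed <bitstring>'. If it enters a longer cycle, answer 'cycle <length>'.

Step 0: 0111
Step 1: G0=G3=1 G1=G3&G0=1&0=0 G2=1(const) G3=0(const) -> 1010
Step 2: G0=G3=0 G1=G3&G0=0&1=0 G2=1(const) G3=0(const) -> 0010
Step 3: G0=G3=0 G1=G3&G0=0&0=0 G2=1(const) G3=0(const) -> 0010
Fixed point reached at step 2: 0010

Answer: fixed 0010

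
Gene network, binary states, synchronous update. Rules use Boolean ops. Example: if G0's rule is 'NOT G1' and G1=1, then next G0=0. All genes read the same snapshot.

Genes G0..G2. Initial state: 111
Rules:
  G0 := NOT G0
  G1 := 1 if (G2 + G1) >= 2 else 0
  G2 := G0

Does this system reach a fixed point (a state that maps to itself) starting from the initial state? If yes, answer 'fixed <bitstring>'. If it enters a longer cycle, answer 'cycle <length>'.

Answer: cycle 2

Derivation:
Step 0: 111
Step 1: G0=NOT G0=NOT 1=0 G1=(1+1>=2)=1 G2=G0=1 -> 011
Step 2: G0=NOT G0=NOT 0=1 G1=(1+1>=2)=1 G2=G0=0 -> 110
Step 3: G0=NOT G0=NOT 1=0 G1=(0+1>=2)=0 G2=G0=1 -> 001
Step 4: G0=NOT G0=NOT 0=1 G1=(1+0>=2)=0 G2=G0=0 -> 100
Step 5: G0=NOT G0=NOT 1=0 G1=(0+0>=2)=0 G2=G0=1 -> 001
Cycle of length 2 starting at step 3 -> no fixed point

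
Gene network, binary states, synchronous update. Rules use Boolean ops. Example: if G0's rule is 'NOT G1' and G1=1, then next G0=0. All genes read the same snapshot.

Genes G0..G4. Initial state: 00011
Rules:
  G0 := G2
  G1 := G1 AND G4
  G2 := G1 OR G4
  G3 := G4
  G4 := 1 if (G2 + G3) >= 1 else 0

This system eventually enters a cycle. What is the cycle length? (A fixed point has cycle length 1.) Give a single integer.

Answer: 1

Derivation:
Step 0: 00011
Step 1: G0=G2=0 G1=G1&G4=0&1=0 G2=G1|G4=0|1=1 G3=G4=1 G4=(0+1>=1)=1 -> 00111
Step 2: G0=G2=1 G1=G1&G4=0&1=0 G2=G1|G4=0|1=1 G3=G4=1 G4=(1+1>=1)=1 -> 10111
Step 3: G0=G2=1 G1=G1&G4=0&1=0 G2=G1|G4=0|1=1 G3=G4=1 G4=(1+1>=1)=1 -> 10111
State from step 3 equals state from step 2 -> cycle length 1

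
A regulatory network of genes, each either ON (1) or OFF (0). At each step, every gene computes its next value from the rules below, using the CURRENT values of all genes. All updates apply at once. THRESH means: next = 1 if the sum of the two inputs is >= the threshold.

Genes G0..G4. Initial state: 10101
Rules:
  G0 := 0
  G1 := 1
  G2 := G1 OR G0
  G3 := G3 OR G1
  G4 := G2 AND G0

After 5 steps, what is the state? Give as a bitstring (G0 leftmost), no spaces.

Step 1: G0=0(const) G1=1(const) G2=G1|G0=0|1=1 G3=G3|G1=0|0=0 G4=G2&G0=1&1=1 -> 01101
Step 2: G0=0(const) G1=1(const) G2=G1|G0=1|0=1 G3=G3|G1=0|1=1 G4=G2&G0=1&0=0 -> 01110
Step 3: G0=0(const) G1=1(const) G2=G1|G0=1|0=1 G3=G3|G1=1|1=1 G4=G2&G0=1&0=0 -> 01110
Step 4: G0=0(const) G1=1(const) G2=G1|G0=1|0=1 G3=G3|G1=1|1=1 G4=G2&G0=1&0=0 -> 01110
Step 5: G0=0(const) G1=1(const) G2=G1|G0=1|0=1 G3=G3|G1=1|1=1 G4=G2&G0=1&0=0 -> 01110

01110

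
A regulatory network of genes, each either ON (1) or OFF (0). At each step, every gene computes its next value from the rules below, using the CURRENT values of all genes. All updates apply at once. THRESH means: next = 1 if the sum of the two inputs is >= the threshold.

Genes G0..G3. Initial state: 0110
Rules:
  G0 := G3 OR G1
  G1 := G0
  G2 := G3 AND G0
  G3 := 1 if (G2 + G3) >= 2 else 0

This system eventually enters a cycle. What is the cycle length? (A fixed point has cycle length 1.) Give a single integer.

Answer: 2

Derivation:
Step 0: 0110
Step 1: G0=G3|G1=0|1=1 G1=G0=0 G2=G3&G0=0&0=0 G3=(1+0>=2)=0 -> 1000
Step 2: G0=G3|G1=0|0=0 G1=G0=1 G2=G3&G0=0&1=0 G3=(0+0>=2)=0 -> 0100
Step 3: G0=G3|G1=0|1=1 G1=G0=0 G2=G3&G0=0&0=0 G3=(0+0>=2)=0 -> 1000
State from step 3 equals state from step 1 -> cycle length 2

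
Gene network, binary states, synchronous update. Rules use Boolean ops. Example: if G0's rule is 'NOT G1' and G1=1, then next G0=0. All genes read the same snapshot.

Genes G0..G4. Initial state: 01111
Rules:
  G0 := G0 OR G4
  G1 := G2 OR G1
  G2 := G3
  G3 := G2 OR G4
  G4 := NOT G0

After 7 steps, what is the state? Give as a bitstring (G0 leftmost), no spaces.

Step 1: G0=G0|G4=0|1=1 G1=G2|G1=1|1=1 G2=G3=1 G3=G2|G4=1|1=1 G4=NOT G0=NOT 0=1 -> 11111
Step 2: G0=G0|G4=1|1=1 G1=G2|G1=1|1=1 G2=G3=1 G3=G2|G4=1|1=1 G4=NOT G0=NOT 1=0 -> 11110
Step 3: G0=G0|G4=1|0=1 G1=G2|G1=1|1=1 G2=G3=1 G3=G2|G4=1|0=1 G4=NOT G0=NOT 1=0 -> 11110
Step 4: G0=G0|G4=1|0=1 G1=G2|G1=1|1=1 G2=G3=1 G3=G2|G4=1|0=1 G4=NOT G0=NOT 1=0 -> 11110
Step 5: G0=G0|G4=1|0=1 G1=G2|G1=1|1=1 G2=G3=1 G3=G2|G4=1|0=1 G4=NOT G0=NOT 1=0 -> 11110
Step 6: G0=G0|G4=1|0=1 G1=G2|G1=1|1=1 G2=G3=1 G3=G2|G4=1|0=1 G4=NOT G0=NOT 1=0 -> 11110
Step 7: G0=G0|G4=1|0=1 G1=G2|G1=1|1=1 G2=G3=1 G3=G2|G4=1|0=1 G4=NOT G0=NOT 1=0 -> 11110

11110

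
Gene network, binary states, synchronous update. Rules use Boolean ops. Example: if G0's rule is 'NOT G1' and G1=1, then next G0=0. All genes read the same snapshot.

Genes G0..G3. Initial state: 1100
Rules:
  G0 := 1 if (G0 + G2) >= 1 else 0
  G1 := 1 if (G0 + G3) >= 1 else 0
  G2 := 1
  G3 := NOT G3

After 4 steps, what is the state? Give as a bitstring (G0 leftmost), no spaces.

Step 1: G0=(1+0>=1)=1 G1=(1+0>=1)=1 G2=1(const) G3=NOT G3=NOT 0=1 -> 1111
Step 2: G0=(1+1>=1)=1 G1=(1+1>=1)=1 G2=1(const) G3=NOT G3=NOT 1=0 -> 1110
Step 3: G0=(1+1>=1)=1 G1=(1+0>=1)=1 G2=1(const) G3=NOT G3=NOT 0=1 -> 1111
Step 4: G0=(1+1>=1)=1 G1=(1+1>=1)=1 G2=1(const) G3=NOT G3=NOT 1=0 -> 1110

1110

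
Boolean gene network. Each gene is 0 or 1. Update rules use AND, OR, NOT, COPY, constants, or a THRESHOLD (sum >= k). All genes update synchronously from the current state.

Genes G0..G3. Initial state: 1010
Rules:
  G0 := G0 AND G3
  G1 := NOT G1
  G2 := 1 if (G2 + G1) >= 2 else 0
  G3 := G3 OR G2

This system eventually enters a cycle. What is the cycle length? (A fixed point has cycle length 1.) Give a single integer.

Answer: 2

Derivation:
Step 0: 1010
Step 1: G0=G0&G3=1&0=0 G1=NOT G1=NOT 0=1 G2=(1+0>=2)=0 G3=G3|G2=0|1=1 -> 0101
Step 2: G0=G0&G3=0&1=0 G1=NOT G1=NOT 1=0 G2=(0+1>=2)=0 G3=G3|G2=1|0=1 -> 0001
Step 3: G0=G0&G3=0&1=0 G1=NOT G1=NOT 0=1 G2=(0+0>=2)=0 G3=G3|G2=1|0=1 -> 0101
State from step 3 equals state from step 1 -> cycle length 2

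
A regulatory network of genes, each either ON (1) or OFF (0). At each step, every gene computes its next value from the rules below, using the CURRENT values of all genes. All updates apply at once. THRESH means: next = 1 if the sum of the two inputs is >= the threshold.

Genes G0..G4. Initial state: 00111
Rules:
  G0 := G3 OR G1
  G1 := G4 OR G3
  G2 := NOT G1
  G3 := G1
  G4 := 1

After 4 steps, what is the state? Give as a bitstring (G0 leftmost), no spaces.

Step 1: G0=G3|G1=1|0=1 G1=G4|G3=1|1=1 G2=NOT G1=NOT 0=1 G3=G1=0 G4=1(const) -> 11101
Step 2: G0=G3|G1=0|1=1 G1=G4|G3=1|0=1 G2=NOT G1=NOT 1=0 G3=G1=1 G4=1(const) -> 11011
Step 3: G0=G3|G1=1|1=1 G1=G4|G3=1|1=1 G2=NOT G1=NOT 1=0 G3=G1=1 G4=1(const) -> 11011
Step 4: G0=G3|G1=1|1=1 G1=G4|G3=1|1=1 G2=NOT G1=NOT 1=0 G3=G1=1 G4=1(const) -> 11011

11011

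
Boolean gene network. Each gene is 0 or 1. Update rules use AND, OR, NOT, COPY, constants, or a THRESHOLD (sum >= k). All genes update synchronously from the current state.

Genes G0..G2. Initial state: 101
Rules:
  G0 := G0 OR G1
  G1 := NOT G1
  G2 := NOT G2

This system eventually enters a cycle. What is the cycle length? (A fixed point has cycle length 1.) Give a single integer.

Step 0: 101
Step 1: G0=G0|G1=1|0=1 G1=NOT G1=NOT 0=1 G2=NOT G2=NOT 1=0 -> 110
Step 2: G0=G0|G1=1|1=1 G1=NOT G1=NOT 1=0 G2=NOT G2=NOT 0=1 -> 101
State from step 2 equals state from step 0 -> cycle length 2

Answer: 2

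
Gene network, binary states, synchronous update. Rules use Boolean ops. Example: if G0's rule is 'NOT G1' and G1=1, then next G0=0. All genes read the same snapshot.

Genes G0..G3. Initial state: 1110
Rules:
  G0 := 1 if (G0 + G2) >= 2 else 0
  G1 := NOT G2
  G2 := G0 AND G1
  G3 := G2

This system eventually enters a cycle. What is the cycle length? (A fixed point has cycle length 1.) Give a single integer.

Answer: 1

Derivation:
Step 0: 1110
Step 1: G0=(1+1>=2)=1 G1=NOT G2=NOT 1=0 G2=G0&G1=1&1=1 G3=G2=1 -> 1011
Step 2: G0=(1+1>=2)=1 G1=NOT G2=NOT 1=0 G2=G0&G1=1&0=0 G3=G2=1 -> 1001
Step 3: G0=(1+0>=2)=0 G1=NOT G2=NOT 0=1 G2=G0&G1=1&0=0 G3=G2=0 -> 0100
Step 4: G0=(0+0>=2)=0 G1=NOT G2=NOT 0=1 G2=G0&G1=0&1=0 G3=G2=0 -> 0100
State from step 4 equals state from step 3 -> cycle length 1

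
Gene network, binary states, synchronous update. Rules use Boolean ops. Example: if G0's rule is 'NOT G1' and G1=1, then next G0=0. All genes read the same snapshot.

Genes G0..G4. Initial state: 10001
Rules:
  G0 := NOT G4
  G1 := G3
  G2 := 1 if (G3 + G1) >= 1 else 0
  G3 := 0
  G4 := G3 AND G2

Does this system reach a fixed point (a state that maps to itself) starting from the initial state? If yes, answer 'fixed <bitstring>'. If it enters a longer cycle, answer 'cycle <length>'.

Answer: fixed 10000

Derivation:
Step 0: 10001
Step 1: G0=NOT G4=NOT 1=0 G1=G3=0 G2=(0+0>=1)=0 G3=0(const) G4=G3&G2=0&0=0 -> 00000
Step 2: G0=NOT G4=NOT 0=1 G1=G3=0 G2=(0+0>=1)=0 G3=0(const) G4=G3&G2=0&0=0 -> 10000
Step 3: G0=NOT G4=NOT 0=1 G1=G3=0 G2=(0+0>=1)=0 G3=0(const) G4=G3&G2=0&0=0 -> 10000
Fixed point reached at step 2: 10000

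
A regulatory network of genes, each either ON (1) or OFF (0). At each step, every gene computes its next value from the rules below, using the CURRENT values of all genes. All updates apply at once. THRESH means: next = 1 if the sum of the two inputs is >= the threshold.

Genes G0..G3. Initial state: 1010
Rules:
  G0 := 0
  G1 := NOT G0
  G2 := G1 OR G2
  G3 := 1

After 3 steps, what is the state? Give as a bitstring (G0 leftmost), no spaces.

Step 1: G0=0(const) G1=NOT G0=NOT 1=0 G2=G1|G2=0|1=1 G3=1(const) -> 0011
Step 2: G0=0(const) G1=NOT G0=NOT 0=1 G2=G1|G2=0|1=1 G3=1(const) -> 0111
Step 3: G0=0(const) G1=NOT G0=NOT 0=1 G2=G1|G2=1|1=1 G3=1(const) -> 0111

0111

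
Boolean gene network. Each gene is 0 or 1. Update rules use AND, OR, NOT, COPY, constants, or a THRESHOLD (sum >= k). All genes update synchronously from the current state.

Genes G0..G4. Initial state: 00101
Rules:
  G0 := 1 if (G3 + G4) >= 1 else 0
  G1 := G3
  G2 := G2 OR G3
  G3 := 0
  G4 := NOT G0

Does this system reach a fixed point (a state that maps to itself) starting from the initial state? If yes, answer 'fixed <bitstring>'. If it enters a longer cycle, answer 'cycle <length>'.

Step 0: 00101
Step 1: G0=(0+1>=1)=1 G1=G3=0 G2=G2|G3=1|0=1 G3=0(const) G4=NOT G0=NOT 0=1 -> 10101
Step 2: G0=(0+1>=1)=1 G1=G3=0 G2=G2|G3=1|0=1 G3=0(const) G4=NOT G0=NOT 1=0 -> 10100
Step 3: G0=(0+0>=1)=0 G1=G3=0 G2=G2|G3=1|0=1 G3=0(const) G4=NOT G0=NOT 1=0 -> 00100
Step 4: G0=(0+0>=1)=0 G1=G3=0 G2=G2|G3=1|0=1 G3=0(const) G4=NOT G0=NOT 0=1 -> 00101
Cycle of length 4 starting at step 0 -> no fixed point

Answer: cycle 4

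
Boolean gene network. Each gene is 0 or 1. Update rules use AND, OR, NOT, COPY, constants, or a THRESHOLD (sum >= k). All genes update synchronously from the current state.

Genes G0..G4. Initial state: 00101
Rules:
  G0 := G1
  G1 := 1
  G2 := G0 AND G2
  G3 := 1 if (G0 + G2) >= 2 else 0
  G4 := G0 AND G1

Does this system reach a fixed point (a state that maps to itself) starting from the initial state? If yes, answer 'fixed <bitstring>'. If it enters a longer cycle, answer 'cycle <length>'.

Step 0: 00101
Step 1: G0=G1=0 G1=1(const) G2=G0&G2=0&1=0 G3=(0+1>=2)=0 G4=G0&G1=0&0=0 -> 01000
Step 2: G0=G1=1 G1=1(const) G2=G0&G2=0&0=0 G3=(0+0>=2)=0 G4=G0&G1=0&1=0 -> 11000
Step 3: G0=G1=1 G1=1(const) G2=G0&G2=1&0=0 G3=(1+0>=2)=0 G4=G0&G1=1&1=1 -> 11001
Step 4: G0=G1=1 G1=1(const) G2=G0&G2=1&0=0 G3=(1+0>=2)=0 G4=G0&G1=1&1=1 -> 11001
Fixed point reached at step 3: 11001

Answer: fixed 11001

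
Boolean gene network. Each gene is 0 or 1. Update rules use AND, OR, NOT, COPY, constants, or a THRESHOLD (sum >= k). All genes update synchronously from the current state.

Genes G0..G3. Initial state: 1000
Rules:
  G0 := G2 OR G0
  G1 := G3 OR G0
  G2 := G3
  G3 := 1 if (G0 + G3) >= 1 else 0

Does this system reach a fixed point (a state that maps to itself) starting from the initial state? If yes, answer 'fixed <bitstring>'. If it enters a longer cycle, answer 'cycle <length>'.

Step 0: 1000
Step 1: G0=G2|G0=0|1=1 G1=G3|G0=0|1=1 G2=G3=0 G3=(1+0>=1)=1 -> 1101
Step 2: G0=G2|G0=0|1=1 G1=G3|G0=1|1=1 G2=G3=1 G3=(1+1>=1)=1 -> 1111
Step 3: G0=G2|G0=1|1=1 G1=G3|G0=1|1=1 G2=G3=1 G3=(1+1>=1)=1 -> 1111
Fixed point reached at step 2: 1111

Answer: fixed 1111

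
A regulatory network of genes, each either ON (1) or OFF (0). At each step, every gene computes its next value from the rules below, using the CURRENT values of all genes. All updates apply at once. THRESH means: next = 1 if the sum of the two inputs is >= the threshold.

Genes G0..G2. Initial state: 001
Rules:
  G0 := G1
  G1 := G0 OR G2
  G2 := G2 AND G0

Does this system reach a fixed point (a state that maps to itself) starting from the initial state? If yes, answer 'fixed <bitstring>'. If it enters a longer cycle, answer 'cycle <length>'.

Answer: cycle 2

Derivation:
Step 0: 001
Step 1: G0=G1=0 G1=G0|G2=0|1=1 G2=G2&G0=1&0=0 -> 010
Step 2: G0=G1=1 G1=G0|G2=0|0=0 G2=G2&G0=0&0=0 -> 100
Step 3: G0=G1=0 G1=G0|G2=1|0=1 G2=G2&G0=0&1=0 -> 010
Cycle of length 2 starting at step 1 -> no fixed point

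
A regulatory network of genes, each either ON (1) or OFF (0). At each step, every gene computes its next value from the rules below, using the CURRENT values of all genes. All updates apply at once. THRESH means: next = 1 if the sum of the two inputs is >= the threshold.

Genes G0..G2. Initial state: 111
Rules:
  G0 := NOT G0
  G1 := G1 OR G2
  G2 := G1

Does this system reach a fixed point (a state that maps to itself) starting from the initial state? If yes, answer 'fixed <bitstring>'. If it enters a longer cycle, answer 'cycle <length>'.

Answer: cycle 2

Derivation:
Step 0: 111
Step 1: G0=NOT G0=NOT 1=0 G1=G1|G2=1|1=1 G2=G1=1 -> 011
Step 2: G0=NOT G0=NOT 0=1 G1=G1|G2=1|1=1 G2=G1=1 -> 111
Cycle of length 2 starting at step 0 -> no fixed point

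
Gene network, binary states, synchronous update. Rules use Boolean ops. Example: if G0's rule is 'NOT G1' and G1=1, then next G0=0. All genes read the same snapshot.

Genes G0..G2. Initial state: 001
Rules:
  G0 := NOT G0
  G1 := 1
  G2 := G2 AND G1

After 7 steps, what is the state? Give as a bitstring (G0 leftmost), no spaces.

Step 1: G0=NOT G0=NOT 0=1 G1=1(const) G2=G2&G1=1&0=0 -> 110
Step 2: G0=NOT G0=NOT 1=0 G1=1(const) G2=G2&G1=0&1=0 -> 010
Step 3: G0=NOT G0=NOT 0=1 G1=1(const) G2=G2&G1=0&1=0 -> 110
Step 4: G0=NOT G0=NOT 1=0 G1=1(const) G2=G2&G1=0&1=0 -> 010
Step 5: G0=NOT G0=NOT 0=1 G1=1(const) G2=G2&G1=0&1=0 -> 110
Step 6: G0=NOT G0=NOT 1=0 G1=1(const) G2=G2&G1=0&1=0 -> 010
Step 7: G0=NOT G0=NOT 0=1 G1=1(const) G2=G2&G1=0&1=0 -> 110

110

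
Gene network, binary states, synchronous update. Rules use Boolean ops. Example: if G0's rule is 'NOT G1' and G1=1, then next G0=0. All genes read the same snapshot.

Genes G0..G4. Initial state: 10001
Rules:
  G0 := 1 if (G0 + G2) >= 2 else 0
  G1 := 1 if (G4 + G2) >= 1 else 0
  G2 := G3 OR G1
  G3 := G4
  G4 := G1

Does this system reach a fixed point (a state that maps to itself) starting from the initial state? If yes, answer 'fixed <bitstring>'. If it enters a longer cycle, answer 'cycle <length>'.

Step 0: 10001
Step 1: G0=(1+0>=2)=0 G1=(1+0>=1)=1 G2=G3|G1=0|0=0 G3=G4=1 G4=G1=0 -> 01010
Step 2: G0=(0+0>=2)=0 G1=(0+0>=1)=0 G2=G3|G1=1|1=1 G3=G4=0 G4=G1=1 -> 00101
Step 3: G0=(0+1>=2)=0 G1=(1+1>=1)=1 G2=G3|G1=0|0=0 G3=G4=1 G4=G1=0 -> 01010
Cycle of length 2 starting at step 1 -> no fixed point

Answer: cycle 2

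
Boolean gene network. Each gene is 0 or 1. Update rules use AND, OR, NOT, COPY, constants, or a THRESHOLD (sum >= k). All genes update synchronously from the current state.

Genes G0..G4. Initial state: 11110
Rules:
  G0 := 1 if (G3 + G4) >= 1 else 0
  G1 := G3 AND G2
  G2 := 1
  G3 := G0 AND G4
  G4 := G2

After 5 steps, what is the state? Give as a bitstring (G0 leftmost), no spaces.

Step 1: G0=(1+0>=1)=1 G1=G3&G2=1&1=1 G2=1(const) G3=G0&G4=1&0=0 G4=G2=1 -> 11101
Step 2: G0=(0+1>=1)=1 G1=G3&G2=0&1=0 G2=1(const) G3=G0&G4=1&1=1 G4=G2=1 -> 10111
Step 3: G0=(1+1>=1)=1 G1=G3&G2=1&1=1 G2=1(const) G3=G0&G4=1&1=1 G4=G2=1 -> 11111
Step 4: G0=(1+1>=1)=1 G1=G3&G2=1&1=1 G2=1(const) G3=G0&G4=1&1=1 G4=G2=1 -> 11111
Step 5: G0=(1+1>=1)=1 G1=G3&G2=1&1=1 G2=1(const) G3=G0&G4=1&1=1 G4=G2=1 -> 11111

11111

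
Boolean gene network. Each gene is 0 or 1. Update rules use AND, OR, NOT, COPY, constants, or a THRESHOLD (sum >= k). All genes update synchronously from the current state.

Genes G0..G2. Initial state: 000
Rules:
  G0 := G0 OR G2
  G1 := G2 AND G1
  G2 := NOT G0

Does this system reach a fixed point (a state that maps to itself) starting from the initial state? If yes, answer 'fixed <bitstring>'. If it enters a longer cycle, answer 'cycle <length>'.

Step 0: 000
Step 1: G0=G0|G2=0|0=0 G1=G2&G1=0&0=0 G2=NOT G0=NOT 0=1 -> 001
Step 2: G0=G0|G2=0|1=1 G1=G2&G1=1&0=0 G2=NOT G0=NOT 0=1 -> 101
Step 3: G0=G0|G2=1|1=1 G1=G2&G1=1&0=0 G2=NOT G0=NOT 1=0 -> 100
Step 4: G0=G0|G2=1|0=1 G1=G2&G1=0&0=0 G2=NOT G0=NOT 1=0 -> 100
Fixed point reached at step 3: 100

Answer: fixed 100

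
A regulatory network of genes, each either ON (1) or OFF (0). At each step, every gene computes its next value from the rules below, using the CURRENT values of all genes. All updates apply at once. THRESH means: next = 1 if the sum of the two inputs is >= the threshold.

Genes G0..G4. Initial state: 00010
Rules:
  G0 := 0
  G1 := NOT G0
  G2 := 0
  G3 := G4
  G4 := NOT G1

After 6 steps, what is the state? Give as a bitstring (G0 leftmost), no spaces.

Step 1: G0=0(const) G1=NOT G0=NOT 0=1 G2=0(const) G3=G4=0 G4=NOT G1=NOT 0=1 -> 01001
Step 2: G0=0(const) G1=NOT G0=NOT 0=1 G2=0(const) G3=G4=1 G4=NOT G1=NOT 1=0 -> 01010
Step 3: G0=0(const) G1=NOT G0=NOT 0=1 G2=0(const) G3=G4=0 G4=NOT G1=NOT 1=0 -> 01000
Step 4: G0=0(const) G1=NOT G0=NOT 0=1 G2=0(const) G3=G4=0 G4=NOT G1=NOT 1=0 -> 01000
Step 5: G0=0(const) G1=NOT G0=NOT 0=1 G2=0(const) G3=G4=0 G4=NOT G1=NOT 1=0 -> 01000
Step 6: G0=0(const) G1=NOT G0=NOT 0=1 G2=0(const) G3=G4=0 G4=NOT G1=NOT 1=0 -> 01000

01000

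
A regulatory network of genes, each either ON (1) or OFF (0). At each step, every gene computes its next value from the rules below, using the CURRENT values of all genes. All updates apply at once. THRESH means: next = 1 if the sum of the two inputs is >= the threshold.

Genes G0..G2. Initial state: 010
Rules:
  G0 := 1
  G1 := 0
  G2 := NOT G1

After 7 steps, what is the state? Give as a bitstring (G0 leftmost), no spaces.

Step 1: G0=1(const) G1=0(const) G2=NOT G1=NOT 1=0 -> 100
Step 2: G0=1(const) G1=0(const) G2=NOT G1=NOT 0=1 -> 101
Step 3: G0=1(const) G1=0(const) G2=NOT G1=NOT 0=1 -> 101
Step 4: G0=1(const) G1=0(const) G2=NOT G1=NOT 0=1 -> 101
Step 5: G0=1(const) G1=0(const) G2=NOT G1=NOT 0=1 -> 101
Step 6: G0=1(const) G1=0(const) G2=NOT G1=NOT 0=1 -> 101
Step 7: G0=1(const) G1=0(const) G2=NOT G1=NOT 0=1 -> 101

101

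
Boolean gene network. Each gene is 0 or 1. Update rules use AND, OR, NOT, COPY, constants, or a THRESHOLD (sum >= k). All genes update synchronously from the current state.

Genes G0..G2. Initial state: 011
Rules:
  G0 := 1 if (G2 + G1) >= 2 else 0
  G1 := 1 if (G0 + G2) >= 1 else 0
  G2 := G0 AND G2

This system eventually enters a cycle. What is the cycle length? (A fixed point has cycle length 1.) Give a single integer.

Step 0: 011
Step 1: G0=(1+1>=2)=1 G1=(0+1>=1)=1 G2=G0&G2=0&1=0 -> 110
Step 2: G0=(0+1>=2)=0 G1=(1+0>=1)=1 G2=G0&G2=1&0=0 -> 010
Step 3: G0=(0+1>=2)=0 G1=(0+0>=1)=0 G2=G0&G2=0&0=0 -> 000
Step 4: G0=(0+0>=2)=0 G1=(0+0>=1)=0 G2=G0&G2=0&0=0 -> 000
State from step 4 equals state from step 3 -> cycle length 1

Answer: 1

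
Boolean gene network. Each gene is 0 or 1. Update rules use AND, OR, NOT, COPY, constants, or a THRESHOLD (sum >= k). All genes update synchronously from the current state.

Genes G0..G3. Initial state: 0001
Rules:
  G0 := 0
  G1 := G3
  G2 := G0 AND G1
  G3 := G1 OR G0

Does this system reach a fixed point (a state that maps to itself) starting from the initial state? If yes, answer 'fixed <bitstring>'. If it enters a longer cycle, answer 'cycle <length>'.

Answer: cycle 2

Derivation:
Step 0: 0001
Step 1: G0=0(const) G1=G3=1 G2=G0&G1=0&0=0 G3=G1|G0=0|0=0 -> 0100
Step 2: G0=0(const) G1=G3=0 G2=G0&G1=0&1=0 G3=G1|G0=1|0=1 -> 0001
Cycle of length 2 starting at step 0 -> no fixed point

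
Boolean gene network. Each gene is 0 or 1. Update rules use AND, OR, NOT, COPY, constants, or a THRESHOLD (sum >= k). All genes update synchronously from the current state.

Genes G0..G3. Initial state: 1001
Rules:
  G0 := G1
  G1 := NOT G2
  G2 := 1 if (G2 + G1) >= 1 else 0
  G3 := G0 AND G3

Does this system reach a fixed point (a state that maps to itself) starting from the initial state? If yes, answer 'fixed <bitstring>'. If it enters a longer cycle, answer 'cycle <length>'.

Step 0: 1001
Step 1: G0=G1=0 G1=NOT G2=NOT 0=1 G2=(0+0>=1)=0 G3=G0&G3=1&1=1 -> 0101
Step 2: G0=G1=1 G1=NOT G2=NOT 0=1 G2=(0+1>=1)=1 G3=G0&G3=0&1=0 -> 1110
Step 3: G0=G1=1 G1=NOT G2=NOT 1=0 G2=(1+1>=1)=1 G3=G0&G3=1&0=0 -> 1010
Step 4: G0=G1=0 G1=NOT G2=NOT 1=0 G2=(1+0>=1)=1 G3=G0&G3=1&0=0 -> 0010
Step 5: G0=G1=0 G1=NOT G2=NOT 1=0 G2=(1+0>=1)=1 G3=G0&G3=0&0=0 -> 0010
Fixed point reached at step 4: 0010

Answer: fixed 0010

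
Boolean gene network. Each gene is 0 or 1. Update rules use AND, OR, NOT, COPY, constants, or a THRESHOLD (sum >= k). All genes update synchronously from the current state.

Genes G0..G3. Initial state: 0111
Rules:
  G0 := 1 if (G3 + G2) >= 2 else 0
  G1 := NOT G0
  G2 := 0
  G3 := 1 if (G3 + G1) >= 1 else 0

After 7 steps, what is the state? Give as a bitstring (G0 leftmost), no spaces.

Step 1: G0=(1+1>=2)=1 G1=NOT G0=NOT 0=1 G2=0(const) G3=(1+1>=1)=1 -> 1101
Step 2: G0=(1+0>=2)=0 G1=NOT G0=NOT 1=0 G2=0(const) G3=(1+1>=1)=1 -> 0001
Step 3: G0=(1+0>=2)=0 G1=NOT G0=NOT 0=1 G2=0(const) G3=(1+0>=1)=1 -> 0101
Step 4: G0=(1+0>=2)=0 G1=NOT G0=NOT 0=1 G2=0(const) G3=(1+1>=1)=1 -> 0101
Step 5: G0=(1+0>=2)=0 G1=NOT G0=NOT 0=1 G2=0(const) G3=(1+1>=1)=1 -> 0101
Step 6: G0=(1+0>=2)=0 G1=NOT G0=NOT 0=1 G2=0(const) G3=(1+1>=1)=1 -> 0101
Step 7: G0=(1+0>=2)=0 G1=NOT G0=NOT 0=1 G2=0(const) G3=(1+1>=1)=1 -> 0101

0101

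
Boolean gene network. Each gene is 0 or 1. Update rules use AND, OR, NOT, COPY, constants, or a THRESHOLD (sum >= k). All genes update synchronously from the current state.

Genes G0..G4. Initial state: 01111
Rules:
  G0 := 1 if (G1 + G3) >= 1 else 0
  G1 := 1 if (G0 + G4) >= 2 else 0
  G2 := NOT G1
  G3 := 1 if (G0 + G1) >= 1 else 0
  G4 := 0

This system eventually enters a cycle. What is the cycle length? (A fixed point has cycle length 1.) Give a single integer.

Answer: 1

Derivation:
Step 0: 01111
Step 1: G0=(1+1>=1)=1 G1=(0+1>=2)=0 G2=NOT G1=NOT 1=0 G3=(0+1>=1)=1 G4=0(const) -> 10010
Step 2: G0=(0+1>=1)=1 G1=(1+0>=2)=0 G2=NOT G1=NOT 0=1 G3=(1+0>=1)=1 G4=0(const) -> 10110
Step 3: G0=(0+1>=1)=1 G1=(1+0>=2)=0 G2=NOT G1=NOT 0=1 G3=(1+0>=1)=1 G4=0(const) -> 10110
State from step 3 equals state from step 2 -> cycle length 1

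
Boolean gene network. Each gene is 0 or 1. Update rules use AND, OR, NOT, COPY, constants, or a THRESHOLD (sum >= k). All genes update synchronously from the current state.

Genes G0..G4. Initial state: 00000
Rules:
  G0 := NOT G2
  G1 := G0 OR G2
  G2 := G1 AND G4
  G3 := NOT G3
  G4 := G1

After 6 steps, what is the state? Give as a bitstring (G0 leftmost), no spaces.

Step 1: G0=NOT G2=NOT 0=1 G1=G0|G2=0|0=0 G2=G1&G4=0&0=0 G3=NOT G3=NOT 0=1 G4=G1=0 -> 10010
Step 2: G0=NOT G2=NOT 0=1 G1=G0|G2=1|0=1 G2=G1&G4=0&0=0 G3=NOT G3=NOT 1=0 G4=G1=0 -> 11000
Step 3: G0=NOT G2=NOT 0=1 G1=G0|G2=1|0=1 G2=G1&G4=1&0=0 G3=NOT G3=NOT 0=1 G4=G1=1 -> 11011
Step 4: G0=NOT G2=NOT 0=1 G1=G0|G2=1|0=1 G2=G1&G4=1&1=1 G3=NOT G3=NOT 1=0 G4=G1=1 -> 11101
Step 5: G0=NOT G2=NOT 1=0 G1=G0|G2=1|1=1 G2=G1&G4=1&1=1 G3=NOT G3=NOT 0=1 G4=G1=1 -> 01111
Step 6: G0=NOT G2=NOT 1=0 G1=G0|G2=0|1=1 G2=G1&G4=1&1=1 G3=NOT G3=NOT 1=0 G4=G1=1 -> 01101

01101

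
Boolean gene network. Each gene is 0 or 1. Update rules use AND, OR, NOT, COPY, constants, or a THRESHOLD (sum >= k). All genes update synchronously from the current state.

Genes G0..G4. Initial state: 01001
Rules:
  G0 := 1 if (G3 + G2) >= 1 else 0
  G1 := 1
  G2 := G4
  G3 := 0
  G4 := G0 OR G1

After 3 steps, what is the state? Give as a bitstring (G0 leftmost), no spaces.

Step 1: G0=(0+0>=1)=0 G1=1(const) G2=G4=1 G3=0(const) G4=G0|G1=0|1=1 -> 01101
Step 2: G0=(0+1>=1)=1 G1=1(const) G2=G4=1 G3=0(const) G4=G0|G1=0|1=1 -> 11101
Step 3: G0=(0+1>=1)=1 G1=1(const) G2=G4=1 G3=0(const) G4=G0|G1=1|1=1 -> 11101

11101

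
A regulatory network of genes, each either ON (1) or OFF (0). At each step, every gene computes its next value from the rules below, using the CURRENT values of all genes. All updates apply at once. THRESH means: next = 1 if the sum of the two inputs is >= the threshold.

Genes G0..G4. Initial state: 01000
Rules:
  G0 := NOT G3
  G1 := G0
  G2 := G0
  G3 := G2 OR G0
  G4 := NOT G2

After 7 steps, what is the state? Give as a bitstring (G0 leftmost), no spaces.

Step 1: G0=NOT G3=NOT 0=1 G1=G0=0 G2=G0=0 G3=G2|G0=0|0=0 G4=NOT G2=NOT 0=1 -> 10001
Step 2: G0=NOT G3=NOT 0=1 G1=G0=1 G2=G0=1 G3=G2|G0=0|1=1 G4=NOT G2=NOT 0=1 -> 11111
Step 3: G0=NOT G3=NOT 1=0 G1=G0=1 G2=G0=1 G3=G2|G0=1|1=1 G4=NOT G2=NOT 1=0 -> 01110
Step 4: G0=NOT G3=NOT 1=0 G1=G0=0 G2=G0=0 G3=G2|G0=1|0=1 G4=NOT G2=NOT 1=0 -> 00010
Step 5: G0=NOT G3=NOT 1=0 G1=G0=0 G2=G0=0 G3=G2|G0=0|0=0 G4=NOT G2=NOT 0=1 -> 00001
Step 6: G0=NOT G3=NOT 0=1 G1=G0=0 G2=G0=0 G3=G2|G0=0|0=0 G4=NOT G2=NOT 0=1 -> 10001
Step 7: G0=NOT G3=NOT 0=1 G1=G0=1 G2=G0=1 G3=G2|G0=0|1=1 G4=NOT G2=NOT 0=1 -> 11111

11111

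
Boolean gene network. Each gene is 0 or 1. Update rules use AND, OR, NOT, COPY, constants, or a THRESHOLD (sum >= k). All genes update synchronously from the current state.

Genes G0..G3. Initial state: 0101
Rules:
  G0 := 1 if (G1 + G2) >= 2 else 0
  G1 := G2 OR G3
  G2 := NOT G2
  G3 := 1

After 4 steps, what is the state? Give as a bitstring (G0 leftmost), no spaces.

Step 1: G0=(1+0>=2)=0 G1=G2|G3=0|1=1 G2=NOT G2=NOT 0=1 G3=1(const) -> 0111
Step 2: G0=(1+1>=2)=1 G1=G2|G3=1|1=1 G2=NOT G2=NOT 1=0 G3=1(const) -> 1101
Step 3: G0=(1+0>=2)=0 G1=G2|G3=0|1=1 G2=NOT G2=NOT 0=1 G3=1(const) -> 0111
Step 4: G0=(1+1>=2)=1 G1=G2|G3=1|1=1 G2=NOT G2=NOT 1=0 G3=1(const) -> 1101

1101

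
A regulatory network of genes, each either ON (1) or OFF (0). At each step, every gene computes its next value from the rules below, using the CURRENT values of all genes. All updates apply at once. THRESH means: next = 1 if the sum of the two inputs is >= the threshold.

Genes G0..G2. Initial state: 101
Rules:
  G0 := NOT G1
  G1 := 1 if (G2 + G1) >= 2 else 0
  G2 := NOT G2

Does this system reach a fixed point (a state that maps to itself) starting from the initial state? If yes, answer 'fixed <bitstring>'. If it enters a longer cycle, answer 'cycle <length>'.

Step 0: 101
Step 1: G0=NOT G1=NOT 0=1 G1=(1+0>=2)=0 G2=NOT G2=NOT 1=0 -> 100
Step 2: G0=NOT G1=NOT 0=1 G1=(0+0>=2)=0 G2=NOT G2=NOT 0=1 -> 101
Cycle of length 2 starting at step 0 -> no fixed point

Answer: cycle 2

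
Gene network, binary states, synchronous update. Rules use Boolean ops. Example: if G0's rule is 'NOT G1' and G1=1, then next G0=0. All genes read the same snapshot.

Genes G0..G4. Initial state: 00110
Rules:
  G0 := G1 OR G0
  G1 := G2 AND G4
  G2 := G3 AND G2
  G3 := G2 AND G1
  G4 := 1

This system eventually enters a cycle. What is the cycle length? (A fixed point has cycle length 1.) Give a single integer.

Step 0: 00110
Step 1: G0=G1|G0=0|0=0 G1=G2&G4=1&0=0 G2=G3&G2=1&1=1 G3=G2&G1=1&0=0 G4=1(const) -> 00101
Step 2: G0=G1|G0=0|0=0 G1=G2&G4=1&1=1 G2=G3&G2=0&1=0 G3=G2&G1=1&0=0 G4=1(const) -> 01001
Step 3: G0=G1|G0=1|0=1 G1=G2&G4=0&1=0 G2=G3&G2=0&0=0 G3=G2&G1=0&1=0 G4=1(const) -> 10001
Step 4: G0=G1|G0=0|1=1 G1=G2&G4=0&1=0 G2=G3&G2=0&0=0 G3=G2&G1=0&0=0 G4=1(const) -> 10001
State from step 4 equals state from step 3 -> cycle length 1

Answer: 1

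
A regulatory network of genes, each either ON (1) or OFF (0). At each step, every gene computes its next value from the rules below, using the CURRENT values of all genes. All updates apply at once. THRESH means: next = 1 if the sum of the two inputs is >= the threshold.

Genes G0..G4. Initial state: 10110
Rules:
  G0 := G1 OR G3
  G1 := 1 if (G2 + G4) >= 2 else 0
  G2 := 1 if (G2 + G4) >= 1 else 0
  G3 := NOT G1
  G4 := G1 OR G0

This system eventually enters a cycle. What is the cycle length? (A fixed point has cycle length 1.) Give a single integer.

Answer: 1

Derivation:
Step 0: 10110
Step 1: G0=G1|G3=0|1=1 G1=(1+0>=2)=0 G2=(1+0>=1)=1 G3=NOT G1=NOT 0=1 G4=G1|G0=0|1=1 -> 10111
Step 2: G0=G1|G3=0|1=1 G1=(1+1>=2)=1 G2=(1+1>=1)=1 G3=NOT G1=NOT 0=1 G4=G1|G0=0|1=1 -> 11111
Step 3: G0=G1|G3=1|1=1 G1=(1+1>=2)=1 G2=(1+1>=1)=1 G3=NOT G1=NOT 1=0 G4=G1|G0=1|1=1 -> 11101
Step 4: G0=G1|G3=1|0=1 G1=(1+1>=2)=1 G2=(1+1>=1)=1 G3=NOT G1=NOT 1=0 G4=G1|G0=1|1=1 -> 11101
State from step 4 equals state from step 3 -> cycle length 1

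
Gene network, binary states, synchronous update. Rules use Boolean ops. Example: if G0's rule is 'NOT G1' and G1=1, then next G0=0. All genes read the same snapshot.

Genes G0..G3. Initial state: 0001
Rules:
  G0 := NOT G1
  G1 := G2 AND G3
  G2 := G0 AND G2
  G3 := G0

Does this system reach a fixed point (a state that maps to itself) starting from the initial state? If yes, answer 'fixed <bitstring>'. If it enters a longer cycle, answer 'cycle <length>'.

Answer: fixed 1001

Derivation:
Step 0: 0001
Step 1: G0=NOT G1=NOT 0=1 G1=G2&G3=0&1=0 G2=G0&G2=0&0=0 G3=G0=0 -> 1000
Step 2: G0=NOT G1=NOT 0=1 G1=G2&G3=0&0=0 G2=G0&G2=1&0=0 G3=G0=1 -> 1001
Step 3: G0=NOT G1=NOT 0=1 G1=G2&G3=0&1=0 G2=G0&G2=1&0=0 G3=G0=1 -> 1001
Fixed point reached at step 2: 1001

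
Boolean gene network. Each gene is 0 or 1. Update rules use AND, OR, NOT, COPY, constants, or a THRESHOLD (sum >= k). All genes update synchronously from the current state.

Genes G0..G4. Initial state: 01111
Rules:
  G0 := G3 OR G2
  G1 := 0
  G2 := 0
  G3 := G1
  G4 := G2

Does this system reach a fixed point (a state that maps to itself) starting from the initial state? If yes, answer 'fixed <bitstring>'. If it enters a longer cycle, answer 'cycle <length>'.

Answer: fixed 00000

Derivation:
Step 0: 01111
Step 1: G0=G3|G2=1|1=1 G1=0(const) G2=0(const) G3=G1=1 G4=G2=1 -> 10011
Step 2: G0=G3|G2=1|0=1 G1=0(const) G2=0(const) G3=G1=0 G4=G2=0 -> 10000
Step 3: G0=G3|G2=0|0=0 G1=0(const) G2=0(const) G3=G1=0 G4=G2=0 -> 00000
Step 4: G0=G3|G2=0|0=0 G1=0(const) G2=0(const) G3=G1=0 G4=G2=0 -> 00000
Fixed point reached at step 3: 00000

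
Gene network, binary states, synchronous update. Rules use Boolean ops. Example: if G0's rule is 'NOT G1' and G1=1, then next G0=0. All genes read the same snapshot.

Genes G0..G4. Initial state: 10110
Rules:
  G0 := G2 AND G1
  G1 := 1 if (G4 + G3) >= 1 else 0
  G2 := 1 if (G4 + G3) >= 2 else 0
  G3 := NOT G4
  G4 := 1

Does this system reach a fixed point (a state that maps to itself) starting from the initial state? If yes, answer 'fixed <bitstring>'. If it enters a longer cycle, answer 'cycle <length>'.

Step 0: 10110
Step 1: G0=G2&G1=1&0=0 G1=(0+1>=1)=1 G2=(0+1>=2)=0 G3=NOT G4=NOT 0=1 G4=1(const) -> 01011
Step 2: G0=G2&G1=0&1=0 G1=(1+1>=1)=1 G2=(1+1>=2)=1 G3=NOT G4=NOT 1=0 G4=1(const) -> 01101
Step 3: G0=G2&G1=1&1=1 G1=(1+0>=1)=1 G2=(1+0>=2)=0 G3=NOT G4=NOT 1=0 G4=1(const) -> 11001
Step 4: G0=G2&G1=0&1=0 G1=(1+0>=1)=1 G2=(1+0>=2)=0 G3=NOT G4=NOT 1=0 G4=1(const) -> 01001
Step 5: G0=G2&G1=0&1=0 G1=(1+0>=1)=1 G2=(1+0>=2)=0 G3=NOT G4=NOT 1=0 G4=1(const) -> 01001
Fixed point reached at step 4: 01001

Answer: fixed 01001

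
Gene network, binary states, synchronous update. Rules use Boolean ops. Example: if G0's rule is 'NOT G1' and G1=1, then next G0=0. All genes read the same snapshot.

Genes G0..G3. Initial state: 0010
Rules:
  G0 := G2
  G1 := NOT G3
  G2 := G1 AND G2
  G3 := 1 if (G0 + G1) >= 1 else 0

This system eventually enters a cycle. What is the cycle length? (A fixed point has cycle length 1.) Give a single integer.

Step 0: 0010
Step 1: G0=G2=1 G1=NOT G3=NOT 0=1 G2=G1&G2=0&1=0 G3=(0+0>=1)=0 -> 1100
Step 2: G0=G2=0 G1=NOT G3=NOT 0=1 G2=G1&G2=1&0=0 G3=(1+1>=1)=1 -> 0101
Step 3: G0=G2=0 G1=NOT G3=NOT 1=0 G2=G1&G2=1&0=0 G3=(0+1>=1)=1 -> 0001
Step 4: G0=G2=0 G1=NOT G3=NOT 1=0 G2=G1&G2=0&0=0 G3=(0+0>=1)=0 -> 0000
Step 5: G0=G2=0 G1=NOT G3=NOT 0=1 G2=G1&G2=0&0=0 G3=(0+0>=1)=0 -> 0100
Step 6: G0=G2=0 G1=NOT G3=NOT 0=1 G2=G1&G2=1&0=0 G3=(0+1>=1)=1 -> 0101
State from step 6 equals state from step 2 -> cycle length 4

Answer: 4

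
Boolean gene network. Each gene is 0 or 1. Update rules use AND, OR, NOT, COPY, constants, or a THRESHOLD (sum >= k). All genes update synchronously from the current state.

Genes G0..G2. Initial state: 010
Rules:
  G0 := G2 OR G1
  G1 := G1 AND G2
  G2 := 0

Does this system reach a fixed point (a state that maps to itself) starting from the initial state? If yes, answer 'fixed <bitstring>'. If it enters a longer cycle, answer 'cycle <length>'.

Step 0: 010
Step 1: G0=G2|G1=0|1=1 G1=G1&G2=1&0=0 G2=0(const) -> 100
Step 2: G0=G2|G1=0|0=0 G1=G1&G2=0&0=0 G2=0(const) -> 000
Step 3: G0=G2|G1=0|0=0 G1=G1&G2=0&0=0 G2=0(const) -> 000
Fixed point reached at step 2: 000

Answer: fixed 000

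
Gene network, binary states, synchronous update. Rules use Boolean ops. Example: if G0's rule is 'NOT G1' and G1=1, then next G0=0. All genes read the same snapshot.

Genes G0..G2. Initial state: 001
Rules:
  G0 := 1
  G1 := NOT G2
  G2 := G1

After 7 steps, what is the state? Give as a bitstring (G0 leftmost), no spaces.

Step 1: G0=1(const) G1=NOT G2=NOT 1=0 G2=G1=0 -> 100
Step 2: G0=1(const) G1=NOT G2=NOT 0=1 G2=G1=0 -> 110
Step 3: G0=1(const) G1=NOT G2=NOT 0=1 G2=G1=1 -> 111
Step 4: G0=1(const) G1=NOT G2=NOT 1=0 G2=G1=1 -> 101
Step 5: G0=1(const) G1=NOT G2=NOT 1=0 G2=G1=0 -> 100
Step 6: G0=1(const) G1=NOT G2=NOT 0=1 G2=G1=0 -> 110
Step 7: G0=1(const) G1=NOT G2=NOT 0=1 G2=G1=1 -> 111

111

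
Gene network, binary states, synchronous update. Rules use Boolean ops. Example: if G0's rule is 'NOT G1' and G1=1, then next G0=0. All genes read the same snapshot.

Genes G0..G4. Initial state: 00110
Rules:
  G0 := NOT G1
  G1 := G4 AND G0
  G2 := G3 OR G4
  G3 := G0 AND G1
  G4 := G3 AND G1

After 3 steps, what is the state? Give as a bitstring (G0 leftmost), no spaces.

Step 1: G0=NOT G1=NOT 0=1 G1=G4&G0=0&0=0 G2=G3|G4=1|0=1 G3=G0&G1=0&0=0 G4=G3&G1=1&0=0 -> 10100
Step 2: G0=NOT G1=NOT 0=1 G1=G4&G0=0&1=0 G2=G3|G4=0|0=0 G3=G0&G1=1&0=0 G4=G3&G1=0&0=0 -> 10000
Step 3: G0=NOT G1=NOT 0=1 G1=G4&G0=0&1=0 G2=G3|G4=0|0=0 G3=G0&G1=1&0=0 G4=G3&G1=0&0=0 -> 10000

10000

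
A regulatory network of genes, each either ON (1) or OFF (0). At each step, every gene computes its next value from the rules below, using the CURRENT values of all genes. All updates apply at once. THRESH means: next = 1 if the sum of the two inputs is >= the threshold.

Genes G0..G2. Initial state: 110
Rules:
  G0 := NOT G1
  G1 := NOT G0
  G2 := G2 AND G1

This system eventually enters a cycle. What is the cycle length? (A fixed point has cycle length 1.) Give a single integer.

Answer: 2

Derivation:
Step 0: 110
Step 1: G0=NOT G1=NOT 1=0 G1=NOT G0=NOT 1=0 G2=G2&G1=0&1=0 -> 000
Step 2: G0=NOT G1=NOT 0=1 G1=NOT G0=NOT 0=1 G2=G2&G1=0&0=0 -> 110
State from step 2 equals state from step 0 -> cycle length 2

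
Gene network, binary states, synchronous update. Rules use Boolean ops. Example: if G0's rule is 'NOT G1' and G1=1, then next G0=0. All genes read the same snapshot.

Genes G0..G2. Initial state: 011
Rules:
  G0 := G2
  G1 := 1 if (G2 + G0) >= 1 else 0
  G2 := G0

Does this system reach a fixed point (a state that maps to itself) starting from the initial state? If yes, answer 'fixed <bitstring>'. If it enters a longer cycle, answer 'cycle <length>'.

Answer: cycle 2

Derivation:
Step 0: 011
Step 1: G0=G2=1 G1=(1+0>=1)=1 G2=G0=0 -> 110
Step 2: G0=G2=0 G1=(0+1>=1)=1 G2=G0=1 -> 011
Cycle of length 2 starting at step 0 -> no fixed point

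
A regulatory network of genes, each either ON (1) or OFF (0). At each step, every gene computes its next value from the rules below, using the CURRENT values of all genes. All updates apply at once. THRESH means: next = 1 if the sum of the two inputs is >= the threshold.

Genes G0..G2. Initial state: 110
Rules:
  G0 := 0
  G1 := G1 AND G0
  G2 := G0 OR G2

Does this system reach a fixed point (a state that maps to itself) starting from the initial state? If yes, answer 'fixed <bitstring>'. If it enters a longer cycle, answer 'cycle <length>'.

Step 0: 110
Step 1: G0=0(const) G1=G1&G0=1&1=1 G2=G0|G2=1|0=1 -> 011
Step 2: G0=0(const) G1=G1&G0=1&0=0 G2=G0|G2=0|1=1 -> 001
Step 3: G0=0(const) G1=G1&G0=0&0=0 G2=G0|G2=0|1=1 -> 001
Fixed point reached at step 2: 001

Answer: fixed 001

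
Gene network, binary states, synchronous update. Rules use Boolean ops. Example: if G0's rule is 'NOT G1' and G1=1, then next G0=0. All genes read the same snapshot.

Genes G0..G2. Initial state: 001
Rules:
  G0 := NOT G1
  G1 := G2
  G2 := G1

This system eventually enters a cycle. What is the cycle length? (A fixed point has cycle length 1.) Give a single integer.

Step 0: 001
Step 1: G0=NOT G1=NOT 0=1 G1=G2=1 G2=G1=0 -> 110
Step 2: G0=NOT G1=NOT 1=0 G1=G2=0 G2=G1=1 -> 001
State from step 2 equals state from step 0 -> cycle length 2

Answer: 2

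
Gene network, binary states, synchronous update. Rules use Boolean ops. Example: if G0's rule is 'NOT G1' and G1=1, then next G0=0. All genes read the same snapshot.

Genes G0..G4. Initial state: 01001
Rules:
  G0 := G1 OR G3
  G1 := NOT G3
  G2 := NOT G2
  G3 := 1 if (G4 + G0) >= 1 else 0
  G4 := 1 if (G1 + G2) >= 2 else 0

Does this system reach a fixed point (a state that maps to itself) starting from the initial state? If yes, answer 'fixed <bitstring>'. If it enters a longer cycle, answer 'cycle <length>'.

Answer: cycle 2

Derivation:
Step 0: 01001
Step 1: G0=G1|G3=1|0=1 G1=NOT G3=NOT 0=1 G2=NOT G2=NOT 0=1 G3=(1+0>=1)=1 G4=(1+0>=2)=0 -> 11110
Step 2: G0=G1|G3=1|1=1 G1=NOT G3=NOT 1=0 G2=NOT G2=NOT 1=0 G3=(0+1>=1)=1 G4=(1+1>=2)=1 -> 10011
Step 3: G0=G1|G3=0|1=1 G1=NOT G3=NOT 1=0 G2=NOT G2=NOT 0=1 G3=(1+1>=1)=1 G4=(0+0>=2)=0 -> 10110
Step 4: G0=G1|G3=0|1=1 G1=NOT G3=NOT 1=0 G2=NOT G2=NOT 1=0 G3=(0+1>=1)=1 G4=(0+1>=2)=0 -> 10010
Step 5: G0=G1|G3=0|1=1 G1=NOT G3=NOT 1=0 G2=NOT G2=NOT 0=1 G3=(0+1>=1)=1 G4=(0+0>=2)=0 -> 10110
Cycle of length 2 starting at step 3 -> no fixed point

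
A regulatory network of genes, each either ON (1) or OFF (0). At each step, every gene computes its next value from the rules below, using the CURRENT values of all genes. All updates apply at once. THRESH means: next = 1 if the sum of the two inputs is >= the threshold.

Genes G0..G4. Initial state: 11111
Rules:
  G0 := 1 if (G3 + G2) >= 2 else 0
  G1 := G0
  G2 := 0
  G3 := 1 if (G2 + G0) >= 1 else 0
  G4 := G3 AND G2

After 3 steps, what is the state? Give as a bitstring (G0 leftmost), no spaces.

Step 1: G0=(1+1>=2)=1 G1=G0=1 G2=0(const) G3=(1+1>=1)=1 G4=G3&G2=1&1=1 -> 11011
Step 2: G0=(1+0>=2)=0 G1=G0=1 G2=0(const) G3=(0+1>=1)=1 G4=G3&G2=1&0=0 -> 01010
Step 3: G0=(1+0>=2)=0 G1=G0=0 G2=0(const) G3=(0+0>=1)=0 G4=G3&G2=1&0=0 -> 00000

00000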